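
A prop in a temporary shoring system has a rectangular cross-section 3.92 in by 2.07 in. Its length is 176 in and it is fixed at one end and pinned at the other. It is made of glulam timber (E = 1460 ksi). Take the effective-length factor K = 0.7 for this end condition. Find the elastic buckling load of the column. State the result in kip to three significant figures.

Buckling occurs about the weak axis: I_min = h·b³/12 with b = 2.07 in (the shorter side).
I_min = 3.92×2.07³/12 = 2.897 in⁴
Effective length L_e = K·L = 0.7 × 176 = 123.2 in
P_cr = π²EI / L_e² = π² × 1460×10³ × 2.897 / 123.2² = 2.751×10^3 lb

P_cr ≈ 2.75 kip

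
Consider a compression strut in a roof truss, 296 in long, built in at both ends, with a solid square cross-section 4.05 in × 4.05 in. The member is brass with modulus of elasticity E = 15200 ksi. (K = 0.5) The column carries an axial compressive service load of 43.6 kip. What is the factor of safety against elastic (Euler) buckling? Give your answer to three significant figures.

n ≈ 3.52

I = a⁴/12 = 4.05⁴/12 = 22.42 in⁴
Effective length L_e = K·L = 0.5 × 296 = 148.0 in
P_cr = π²EI / L_e² = π² × 15200×10³ × 22.42 / 148.0² = 1.536×10^5 lb
Factor of safety n = P_cr / P = 153.55 / 43.6 = 3.52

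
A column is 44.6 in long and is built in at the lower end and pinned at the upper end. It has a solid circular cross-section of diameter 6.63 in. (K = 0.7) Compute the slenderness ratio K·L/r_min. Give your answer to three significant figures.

For a solid circle r = d/4 = 6.63/4 = 1.658 in
L_e = K·L = 0.7 × 44.6 = 31.22 in
λ = L_e / r_min = 31.220 / 1.658 = 18.8

λ ≈ 18.8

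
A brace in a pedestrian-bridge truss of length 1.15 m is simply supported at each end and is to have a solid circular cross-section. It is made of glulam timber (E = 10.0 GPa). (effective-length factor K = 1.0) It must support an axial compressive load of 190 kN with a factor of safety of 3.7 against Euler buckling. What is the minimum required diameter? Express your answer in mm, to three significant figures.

d ≈ 118 mm

Required P_cr = n·P = 3.7 × 190 = 703.0 kN
L_e = K·L = 1 × 1.15 = 1.150 m
Required I = P_cr·L_e²/(π²E) = 7.030×10^5 × 1.150² / (π² × 1.00×10^10) = 9.420×10^-6 m⁴
I_req = 9.420×10^6 mm⁴
Solid circle: I = πd⁴/64  ⇒  d = (64I/π)^(1/4) = (64×9.420×10^6/π)^(1/4) = 118 mm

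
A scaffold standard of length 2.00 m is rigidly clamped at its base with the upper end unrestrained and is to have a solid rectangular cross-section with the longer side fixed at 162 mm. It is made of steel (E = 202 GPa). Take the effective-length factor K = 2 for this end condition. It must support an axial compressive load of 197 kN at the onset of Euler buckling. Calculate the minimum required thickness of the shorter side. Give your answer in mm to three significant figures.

b ≈ 48.9 mm

L_e = K·L = 2 × 2.00 = 4.000 m
Required I = P_cr·L_e²/(π²E) = 1.970×10^5 × 4.000² / (π² × 2.02×10^11) = 1.581×10^-6 m⁴
I_req = 1.581×10^6 mm⁴
Rectangle, weak axis: I_min = h·b³/12 with h = 162 mm fixed  ⇒  b = (12I/h)^(1/3) = 48.9 mm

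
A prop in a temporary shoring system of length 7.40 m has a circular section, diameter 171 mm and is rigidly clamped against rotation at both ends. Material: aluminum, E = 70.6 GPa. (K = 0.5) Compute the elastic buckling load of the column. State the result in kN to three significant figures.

I = πd⁴/64 = π×171⁴/64 = 4.197×10^7 mm⁴
I = 4.197×10^7 mm⁴ = 4.197×10^-5 m⁴
Effective length L_e = K·L = 0.5 × 7.40 = 3.700 m
P_cr = π²EI / L_e² = π² × 70.6×10⁹ × 4.197×10^-5 / 3.700² = 2.136×10^6 N

P_cr ≈ 2140 kN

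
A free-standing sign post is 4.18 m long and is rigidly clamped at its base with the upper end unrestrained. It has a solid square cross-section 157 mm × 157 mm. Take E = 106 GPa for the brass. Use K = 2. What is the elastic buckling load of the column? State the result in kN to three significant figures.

I = a⁴/12 = 157⁴/12 = 5.063×10^7 mm⁴
I = 5.063×10^7 mm⁴ = 5.063×10^-5 m⁴
Effective length L_e = K·L = 2 × 4.18 = 8.360 m
P_cr = π²EI / L_e² = π² × 106×10⁹ × 5.063×10^-5 / 8.360² = 7.579×10^5 N

P_cr ≈ 758 kN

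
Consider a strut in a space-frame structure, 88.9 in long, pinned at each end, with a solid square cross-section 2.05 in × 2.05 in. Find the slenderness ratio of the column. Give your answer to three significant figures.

I = a⁴/12 = 2.05⁴/12 = 1.472 in⁴
A = 4.202 in²;  r_min = √(I/A) = √(1.472/4.202) = 0.5918 in
L_e = K·L = 1 × 88.9 = 88.90 in
λ = L_e / r_min = 88.900 / 0.5918 = 150

λ ≈ 150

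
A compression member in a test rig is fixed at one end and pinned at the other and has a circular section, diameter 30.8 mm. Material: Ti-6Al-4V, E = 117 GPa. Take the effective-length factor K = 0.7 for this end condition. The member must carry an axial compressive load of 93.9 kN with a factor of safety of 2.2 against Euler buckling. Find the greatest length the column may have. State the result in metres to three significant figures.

I = πd⁴/64 = π×30.8⁴/64 = 4.417×10^4 mm⁴
I = 4.417×10^-8 m⁴
Required critical load P_cr = n·P = 2.2 × 93.9 = 206.6 kN = 2.066×10^5 N
From P_cr = π²EI/(K·L)²:  L = (1/K)·√(π²EI/P_cr) = (1/0.7)·√(π²×1.17×10^11×4.417×10^-8/2.066×10^5)
L = 0.710 m

L_max ≈ 0.710 m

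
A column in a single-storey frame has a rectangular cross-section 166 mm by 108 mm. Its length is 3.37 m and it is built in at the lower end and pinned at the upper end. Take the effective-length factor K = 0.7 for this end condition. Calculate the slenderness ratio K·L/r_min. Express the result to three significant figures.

λ ≈ 75.7

For a rectangle r_min = b/√12 = 108/√12 = 31.18 mm
L_e = K·L = 0.7 × 3.37 m = 2.359 m = 2359.0 mm
λ = L_e / r_min = 2359.0 / 31.18 = 75.7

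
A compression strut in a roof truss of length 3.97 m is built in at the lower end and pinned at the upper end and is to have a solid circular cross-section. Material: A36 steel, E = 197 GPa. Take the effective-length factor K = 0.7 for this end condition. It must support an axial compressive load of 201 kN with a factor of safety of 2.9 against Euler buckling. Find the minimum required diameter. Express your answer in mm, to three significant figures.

d ≈ 82.9 mm

Required P_cr = n·P = 2.9 × 201 = 582.9 kN
L_e = K·L = 0.7 × 3.97 = 2.779 m
Required I = P_cr·L_e²/(π²E) = 5.829×10^5 × 2.779² / (π² × 1.97×10^11) = 2.315×10^-6 m⁴
I_req = 2.315×10^6 mm⁴
Solid circle: I = πd⁴/64  ⇒  d = (64I/π)^(1/4) = (64×2.315×10^6/π)^(1/4) = 82.9 mm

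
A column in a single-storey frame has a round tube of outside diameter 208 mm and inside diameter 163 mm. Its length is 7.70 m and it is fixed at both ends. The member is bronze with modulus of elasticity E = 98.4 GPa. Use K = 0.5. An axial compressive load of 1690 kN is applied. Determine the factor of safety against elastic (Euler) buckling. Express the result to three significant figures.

d_o = 208 mm, d_i = 163 mm
I = π(d_o⁴ − d_i⁴)/64 = π(208⁴ − 163.0⁴)/64 = 5.723×10^7 mm⁴
I = 5.723×10^7 mm⁴ = 5.723×10^-5 m⁴
Effective length L_e = K·L = 0.5 × 7.70 = 3.850 m
P_cr = π²EI / L_e² = π² × 98.4×10⁹ × 5.723×10^-5 / 3.850² = 3.750×10^6 N
Factor of safety n = P_cr / P = 3749.6 / 1690 = 2.22

n ≈ 2.22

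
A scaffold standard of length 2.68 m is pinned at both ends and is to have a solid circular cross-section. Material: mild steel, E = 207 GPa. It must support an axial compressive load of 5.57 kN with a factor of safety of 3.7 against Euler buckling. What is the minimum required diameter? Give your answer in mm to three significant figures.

d ≈ 34.9 mm

Required P_cr = n·P = 3.7 × 5.57 = 20.61 kN
L_e = K·L = 1 × 2.68 = 2.680 m
Required I = P_cr·L_e²/(π²E) = 2.061×10^4 × 2.680² / (π² × 2.07×10^11) = 7.245×10^-8 m⁴
I_req = 7.245×10^4 mm⁴
Solid circle: I = πd⁴/64  ⇒  d = (64I/π)^(1/4) = (64×7.245×10^4/π)^(1/4) = 34.9 mm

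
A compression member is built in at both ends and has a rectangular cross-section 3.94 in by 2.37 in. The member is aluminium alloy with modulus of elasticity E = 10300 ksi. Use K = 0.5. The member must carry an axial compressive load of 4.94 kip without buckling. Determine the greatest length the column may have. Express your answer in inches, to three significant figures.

L_max ≈ 600 in

Buckling occurs about the weak axis: I_min = h·b³/12 with b = 2.37 in (the shorter side).
I_min = 3.94×2.37³/12 = 4.371 in⁴
At the buckling limit P_cr = P = 4.940×10^3 lb
From P_cr = π²EI/(K·L)²:  L = (1/K)·√(π²EI/P_cr) = (1/0.5)·√(π²×1.03×10^7×4.371/4.940×10^3)
L = 600 in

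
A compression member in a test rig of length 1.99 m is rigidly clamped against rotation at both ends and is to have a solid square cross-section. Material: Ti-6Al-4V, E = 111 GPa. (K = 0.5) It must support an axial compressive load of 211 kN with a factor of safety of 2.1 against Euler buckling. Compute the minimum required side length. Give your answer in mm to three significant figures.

Required P_cr = n·P = 2.1 × 211 = 443.1 kN
L_e = K·L = 0.5 × 1.99 = 0.9950 m
Required I = P_cr·L_e²/(π²E) = 4.431×10^5 × 0.9950² / (π² × 1.11×10^11) = 4.004×10^-7 m⁴
I_req = 4.004×10^5 mm⁴
Solid square: I = a⁴/12  ⇒  a = (12I)^(1/4) = (12×4.004×10^5)^(1/4) = 46.8 mm

a ≈ 46.8 mm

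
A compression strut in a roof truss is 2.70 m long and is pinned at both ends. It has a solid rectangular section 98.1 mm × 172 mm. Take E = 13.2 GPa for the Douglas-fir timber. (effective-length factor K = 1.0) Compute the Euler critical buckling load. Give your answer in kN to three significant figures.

Buckling occurs about the weak axis: I_min = h·b³/12 with b = 98.1 mm (the shorter side).
I_min = 172×98.1³/12 = 1.353×10^7 mm⁴
I = 1.353×10^7 mm⁴ = 1.353×10^-5 m⁴
Effective length L_e = K·L = 1 × 2.70 = 2.700 m
P_cr = π²EI / L_e² = π² × 13.2×10⁹ × 1.353×10^-5 / 2.700² = 2.418×10^5 N

P_cr ≈ 242 kN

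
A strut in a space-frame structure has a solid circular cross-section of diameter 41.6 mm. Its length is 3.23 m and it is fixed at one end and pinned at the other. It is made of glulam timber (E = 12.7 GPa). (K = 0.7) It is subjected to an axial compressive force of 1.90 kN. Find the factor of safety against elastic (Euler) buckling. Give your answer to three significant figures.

I = πd⁴/64 = π×41.6⁴/64 = 1.470×10^5 mm⁴
I = 1.470×10^5 mm⁴ = 1.470×10^-7 m⁴
Effective length L_e = K·L = 0.7 × 3.23 = 2.261 m
P_cr = π²EI / L_e² = π² × 12.7×10⁹ × 1.470×10^-7 / 2.261² = 3.605×10^3 N
Factor of safety n = P_cr / P = 3.6045 / 1.90 = 1.90

n ≈ 1.90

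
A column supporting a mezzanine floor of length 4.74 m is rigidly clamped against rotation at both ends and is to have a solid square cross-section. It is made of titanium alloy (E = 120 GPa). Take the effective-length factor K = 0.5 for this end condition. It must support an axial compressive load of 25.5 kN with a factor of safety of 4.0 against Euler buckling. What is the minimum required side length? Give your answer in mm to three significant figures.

Required P_cr = n·P = 4.0 × 25.5 = 102.0 kN
L_e = K·L = 0.5 × 4.74 = 2.370 m
Required I = P_cr·L_e²/(π²E) = 1.020×10^5 × 2.370² / (π² × 1.20×10^11) = 4.837×10^-7 m⁴
I_req = 4.837×10^5 mm⁴
Solid square: I = a⁴/12  ⇒  a = (12I)^(1/4) = (12×4.837×10^5)^(1/4) = 49.1 mm

a ≈ 49.1 mm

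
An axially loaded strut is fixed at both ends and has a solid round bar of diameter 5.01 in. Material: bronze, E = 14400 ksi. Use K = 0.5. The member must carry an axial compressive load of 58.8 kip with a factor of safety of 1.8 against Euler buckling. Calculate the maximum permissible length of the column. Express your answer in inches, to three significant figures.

L_max ≈ 408 in

I = πd⁴/64 = π×5.01⁴/64 = 30.93 in⁴
Required critical load P_cr = n·P = 1.8 × 58.8 = 105.8 kip = 1.058×10^5 lb
From P_cr = π²EI/(K·L)²:  L = (1/K)·√(π²EI/P_cr) = (1/0.5)·√(π²×1.44×10^7×30.93/1.058×10^5)
L = 408 in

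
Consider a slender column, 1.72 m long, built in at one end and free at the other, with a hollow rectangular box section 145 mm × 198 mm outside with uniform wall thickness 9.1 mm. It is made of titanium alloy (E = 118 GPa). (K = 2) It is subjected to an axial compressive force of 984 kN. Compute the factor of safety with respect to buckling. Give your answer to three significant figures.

n ≈ 1.98

Inner dimensions: h_i = 198 − 2×9.1 = 179.8 mm, b_i = 145 − 2×9.1 = 126.8 mm
Weak-axis I_min = (h_o·b_o³ − h_i·b_i³)/12 with b_o = 145, b_i = 126.8 mm (shorter outer/inner sides).
I_min = (198×145³ − 179.8×126.8³)/12 = 1.976×10^7 mm⁴
I = 1.976×10^7 mm⁴ = 1.976×10^-5 m⁴
Effective length L_e = K·L = 2 × 1.72 = 3.440 m
P_cr = π²EI / L_e² = π² × 118×10⁹ × 1.976×10^-5 / 3.440² = 1.944×10^6 N
Factor of safety n = P_cr / P = 1944.3 / 984 = 1.98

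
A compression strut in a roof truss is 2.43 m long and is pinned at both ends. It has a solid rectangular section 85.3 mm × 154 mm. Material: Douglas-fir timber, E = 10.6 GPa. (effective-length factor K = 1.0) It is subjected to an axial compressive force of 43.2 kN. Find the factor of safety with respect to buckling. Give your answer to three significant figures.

Buckling occurs about the weak axis: I_min = h·b³/12 with b = 85.3 mm (the shorter side).
I_min = 154×85.3³/12 = 7.965×10^6 mm⁴
I = 7.965×10^6 mm⁴ = 7.965×10^-6 m⁴
Effective length L_e = K·L = 1 × 2.43 = 2.430 m
P_cr = π²EI / L_e² = π² × 10.6×10⁹ × 7.965×10^-6 / 2.430² = 1.411×10^5 N
Factor of safety n = P_cr / P = 141.12 / 43.2 = 3.27

n ≈ 3.27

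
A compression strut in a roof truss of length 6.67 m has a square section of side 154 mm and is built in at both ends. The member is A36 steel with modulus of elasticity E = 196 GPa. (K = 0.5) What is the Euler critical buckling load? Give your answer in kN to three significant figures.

P_cr ≈ 8150 kN

I = a⁴/12 = 154⁴/12 = 4.687×10^7 mm⁴
I = 4.687×10^7 mm⁴ = 4.687×10^-5 m⁴
Effective length L_e = K·L = 0.5 × 6.67 = 3.335 m
P_cr = π²EI / L_e² = π² × 196×10⁹ × 4.687×10^-5 / 3.335² = 8.152×10^6 N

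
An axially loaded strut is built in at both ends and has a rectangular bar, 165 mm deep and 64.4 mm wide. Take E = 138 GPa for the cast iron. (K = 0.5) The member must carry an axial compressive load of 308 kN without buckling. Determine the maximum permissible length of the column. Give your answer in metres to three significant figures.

L_max ≈ 8.06 m

Buckling occurs about the weak axis: I_min = h·b³/12 with b = 64.4 mm (the shorter side).
I_min = 165×64.4³/12 = 3.672×10^6 mm⁴
I = 3.672×10^-6 m⁴
At the buckling limit P_cr = P = 3.080×10^5 N
From P_cr = π²EI/(K·L)²:  L = (1/K)·√(π²EI/P_cr) = (1/0.5)·√(π²×1.38×10^11×3.672×10^-6/3.080×10^5)
L = 8.06 m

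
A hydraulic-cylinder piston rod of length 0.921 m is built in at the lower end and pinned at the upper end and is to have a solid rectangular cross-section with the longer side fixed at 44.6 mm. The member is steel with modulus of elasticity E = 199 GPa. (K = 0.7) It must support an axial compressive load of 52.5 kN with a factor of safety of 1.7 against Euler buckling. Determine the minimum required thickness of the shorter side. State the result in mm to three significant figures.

b ≈ 17.2 mm

Required P_cr = n·P = 1.7 × 52.5 = 89.25 kN
L_e = K·L = 0.7 × 0.921 = 0.6447 m
Required I = P_cr·L_e²/(π²E) = 8.925×10^4 × 0.6447² / (π² × 1.99×10^11) = 1.889×10^-8 m⁴
I_req = 1.889×10^4 mm⁴
Rectangle, weak axis: I_min = h·b³/12 with h = 44.6 mm fixed  ⇒  b = (12I/h)^(1/3) = 17.2 mm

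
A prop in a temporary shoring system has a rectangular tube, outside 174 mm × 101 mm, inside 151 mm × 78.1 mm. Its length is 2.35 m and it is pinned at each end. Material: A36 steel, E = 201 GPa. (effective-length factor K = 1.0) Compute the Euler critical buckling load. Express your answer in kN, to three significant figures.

P_cr ≈ 3210 kN

Weak-axis I_min = (h_o·b_o³ − h_i·b_i³)/12 with b_o = 101, b_i = 78.10 mm (shorter outer/inner sides).
I_min = (174×101³ − 151.0×78.10³)/12 = 8.945×10^6 mm⁴
I = 8.945×10^6 mm⁴ = 8.945×10^-6 m⁴
Effective length L_e = K·L = 1 × 2.35 = 2.350 m
P_cr = π²EI / L_e² = π² × 201×10⁹ × 8.945×10^-6 / 2.350² = 3.213×10^6 N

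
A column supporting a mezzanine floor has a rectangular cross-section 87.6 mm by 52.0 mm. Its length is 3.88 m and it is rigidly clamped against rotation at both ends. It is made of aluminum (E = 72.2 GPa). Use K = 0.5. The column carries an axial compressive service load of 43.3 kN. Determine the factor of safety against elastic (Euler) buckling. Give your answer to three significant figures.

Buckling occurs about the weak axis: I_min = h·b³/12 with b = 52.0 mm (the shorter side).
I_min = 87.6×52.0³/12 = 1.026×10^6 mm⁴
I = 1.026×10^6 mm⁴ = 1.026×10^-6 m⁴
Effective length L_e = K·L = 0.5 × 3.88 = 1.940 m
P_cr = π²EI / L_e² = π² × 72.2×10⁹ × 1.026×10^-6 / 1.940² = 1.943×10^5 N
Factor of safety n = P_cr / P = 194.34 / 43.3 = 4.49

n ≈ 4.49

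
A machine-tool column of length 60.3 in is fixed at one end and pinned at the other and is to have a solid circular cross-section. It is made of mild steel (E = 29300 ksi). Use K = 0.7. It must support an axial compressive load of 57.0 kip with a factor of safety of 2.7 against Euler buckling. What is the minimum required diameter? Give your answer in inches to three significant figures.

Required P_cr = n·P = 2.7 × 57.0 = 153.9 kip
L_e = K·L = 0.7 × 60.3 = 42.21 in
Required I = P_cr·L_e²/(π²E) = 1.539×10^5 × 42.21² / (π² × 2.93×10^7) = 0.9482 in⁴
Solid circle: I = πd⁴/64  ⇒  d = (64I/π)^(1/4) = (64×0.9482/π)^(1/4) = 2.10 in

d ≈ 2.10 in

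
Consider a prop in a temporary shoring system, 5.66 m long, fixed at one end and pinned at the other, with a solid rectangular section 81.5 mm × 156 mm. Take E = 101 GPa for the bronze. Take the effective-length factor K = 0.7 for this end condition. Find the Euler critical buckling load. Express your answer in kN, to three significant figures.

Buckling occurs about the weak axis: I_min = h·b³/12 with b = 81.5 mm (the shorter side).
I_min = 156×81.5³/12 = 7.037×10^6 mm⁴
I = 7.037×10^6 mm⁴ = 7.037×10^-6 m⁴
Effective length L_e = K·L = 0.7 × 5.66 = 3.962 m
P_cr = π²EI / L_e² = π² × 101×10⁹ × 7.037×10^-6 / 3.962² = 4.469×10^5 N

P_cr ≈ 447 kN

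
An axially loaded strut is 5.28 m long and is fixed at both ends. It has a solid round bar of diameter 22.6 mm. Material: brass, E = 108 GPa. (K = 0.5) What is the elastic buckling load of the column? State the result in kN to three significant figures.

I = πd⁴/64 = π×22.6⁴/64 = 1.281×10^4 mm⁴
I = 1.281×10^4 mm⁴ = 1.281×10^-8 m⁴
Effective length L_e = K·L = 0.5 × 5.28 = 2.640 m
P_cr = π²EI / L_e² = π² × 108×10⁹ × 1.281×10^-8 / 2.640² = 1.958×10^3 N

P_cr ≈ 1.96 kN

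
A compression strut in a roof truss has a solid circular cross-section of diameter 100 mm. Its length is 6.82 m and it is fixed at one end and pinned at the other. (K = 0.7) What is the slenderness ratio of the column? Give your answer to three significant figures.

For a solid circle r = d/4 = 100/4 = 25.00 mm
L_e = K·L = 0.7 × 6.82 m = 4.774 m = 4774.0 mm
λ = L_e / r_min = 4774.0 / 25.00 = 191

λ ≈ 191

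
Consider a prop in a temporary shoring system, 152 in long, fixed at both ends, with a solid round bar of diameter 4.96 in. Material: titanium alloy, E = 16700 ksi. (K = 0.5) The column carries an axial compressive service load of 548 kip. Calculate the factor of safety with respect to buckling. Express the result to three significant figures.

n ≈ 1.55

I = πd⁴/64 = π×4.96⁴/64 = 29.71 in⁴
Effective length L_e = K·L = 0.5 × 152 = 76.00 in
P_cr = π²EI / L_e² = π² × 16700×10³ × 29.71 / 76.00² = 8.478×10^5 lb
Factor of safety n = P_cr / P = 847.78 / 548 = 1.55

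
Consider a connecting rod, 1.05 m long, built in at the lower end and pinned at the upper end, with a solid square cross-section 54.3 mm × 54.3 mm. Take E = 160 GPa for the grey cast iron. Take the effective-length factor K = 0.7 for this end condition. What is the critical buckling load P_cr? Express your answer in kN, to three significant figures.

I = a⁴/12 = 54.3⁴/12 = 7.245×10^5 mm⁴
I = 7.245×10^5 mm⁴ = 7.245×10^-7 m⁴
Effective length L_e = K·L = 0.7 × 1.05 = 0.7350 m
P_cr = π²EI / L_e² = π² × 160×10⁹ × 7.245×10^-7 / 0.7350² = 2.118×10^6 N

P_cr ≈ 2120 kN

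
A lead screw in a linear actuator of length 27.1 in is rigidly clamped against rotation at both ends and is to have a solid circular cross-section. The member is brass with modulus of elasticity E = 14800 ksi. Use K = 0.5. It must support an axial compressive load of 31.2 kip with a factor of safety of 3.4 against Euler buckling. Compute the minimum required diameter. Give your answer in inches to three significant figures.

Required P_cr = n·P = 3.4 × 31.2 = 106.1 kip
L_e = K·L = 0.5 × 27.1 = 13.55 in
Required I = P_cr·L_e²/(π²E) = 1.061×10^5 × 13.55² / (π² × 1.48×10^7) = 0.1333 in⁴
Solid circle: I = πd⁴/64  ⇒  d = (64I/π)^(1/4) = (64×0.1333/π)^(1/4) = 1.28 in

d ≈ 1.28 in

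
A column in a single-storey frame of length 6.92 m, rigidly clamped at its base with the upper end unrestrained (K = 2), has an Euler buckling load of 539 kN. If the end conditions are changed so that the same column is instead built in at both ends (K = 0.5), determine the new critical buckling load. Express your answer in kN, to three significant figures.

P_cr ∝ 1/K², so P_cr,new = P_cr,old × (K_old/K_new)² = 539 × (2/0.5)²
= 539 × 16.00 = 8620 kN

P_cr ≈ 8620 kN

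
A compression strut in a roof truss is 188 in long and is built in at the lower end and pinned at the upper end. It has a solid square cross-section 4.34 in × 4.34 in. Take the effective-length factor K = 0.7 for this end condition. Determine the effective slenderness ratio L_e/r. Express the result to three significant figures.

λ ≈ 105

For a square r = a/√12 = 4.34/√12 = 1.253 in
L_e = K·L = 0.7 × 188 = 131.6 in
λ = L_e / r_min = 131.60 / 1.253 = 105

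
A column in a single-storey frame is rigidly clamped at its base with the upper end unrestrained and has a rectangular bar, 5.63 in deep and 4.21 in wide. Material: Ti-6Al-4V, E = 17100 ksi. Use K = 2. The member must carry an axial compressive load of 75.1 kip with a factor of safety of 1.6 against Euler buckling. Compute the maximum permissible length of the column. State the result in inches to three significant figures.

Buckling occurs about the weak axis: I_min = h·b³/12 with b = 4.21 in (the shorter side).
I_min = 5.63×4.21³/12 = 35.01 in⁴
Required critical load P_cr = n·P = 1.6 × 75.1 = 120.2 kip = 1.202×10^5 lb
From P_cr = π²EI/(K·L)²:  L = (1/K)·√(π²EI/P_cr) = (1/2)·√(π²×1.71×10^7×35.01/1.202×10^5)
L = 111 in

L_max ≈ 111 in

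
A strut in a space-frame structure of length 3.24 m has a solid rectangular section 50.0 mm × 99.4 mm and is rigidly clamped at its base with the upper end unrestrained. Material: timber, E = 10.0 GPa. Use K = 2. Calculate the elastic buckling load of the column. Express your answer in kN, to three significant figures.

P_cr ≈ 2.43 kN

Buckling occurs about the weak axis: I_min = h·b³/12 with b = 50.0 mm (the shorter side).
I_min = 99.4×50.0³/12 = 1.035×10^6 mm⁴
I = 1.035×10^6 mm⁴ = 1.035×10^-6 m⁴
Effective length L_e = K·L = 2 × 3.24 = 6.480 m
P_cr = π²EI / L_e² = π² × 10.0×10⁹ × 1.035×10^-6 / 6.480² = 2.434×10^3 N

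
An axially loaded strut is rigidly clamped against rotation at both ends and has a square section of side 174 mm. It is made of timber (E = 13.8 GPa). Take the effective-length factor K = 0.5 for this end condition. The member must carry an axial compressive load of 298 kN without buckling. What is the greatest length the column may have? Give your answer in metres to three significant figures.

I = a⁴/12 = 174⁴/12 = 7.639×10^7 mm⁴
I = 7.639×10^-5 m⁴
At the buckling limit P_cr = P = 2.980×10^5 N
From P_cr = π²EI/(K·L)²:  L = (1/K)·√(π²EI/P_cr) = (1/0.5)·√(π²×1.38×10^10×7.639×10^-5/2.980×10^5)
L = 11.8 m

L_max ≈ 11.8 m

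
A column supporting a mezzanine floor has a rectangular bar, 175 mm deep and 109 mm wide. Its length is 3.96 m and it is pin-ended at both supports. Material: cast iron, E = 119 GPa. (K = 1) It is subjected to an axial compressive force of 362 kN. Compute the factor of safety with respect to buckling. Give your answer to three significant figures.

Buckling occurs about the weak axis: I_min = h·b³/12 with b = 109 mm (the shorter side).
I_min = 175×109³/12 = 1.889×10^7 mm⁴
I = 1.889×10^7 mm⁴ = 1.889×10^-5 m⁴
Effective length L_e = K·L = 1 × 3.96 = 3.960 m
P_cr = π²EI / L_e² = π² × 119×10⁹ × 1.889×10^-5 / 3.960² = 1.414×10^6 N
Factor of safety n = P_cr / P = 1414.5 / 362 = 3.91

n ≈ 3.91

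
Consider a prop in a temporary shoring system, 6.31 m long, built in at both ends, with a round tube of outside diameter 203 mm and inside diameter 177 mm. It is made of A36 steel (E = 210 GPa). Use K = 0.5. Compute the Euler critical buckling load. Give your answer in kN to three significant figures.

d_o = 203 mm, d_i = 177 mm
I = π(d_o⁴ − d_i⁴)/64 = π(203⁴ − 177.0⁴)/64 = 3.518×10^7 mm⁴
I = 3.518×10^7 mm⁴ = 3.518×10^-5 m⁴
Effective length L_e = K·L = 0.5 × 6.31 = 3.155 m
P_cr = π²EI / L_e² = π² × 210×10⁹ × 3.518×10^-5 / 3.155² = 7.325×10^6 N

P_cr ≈ 7330 kN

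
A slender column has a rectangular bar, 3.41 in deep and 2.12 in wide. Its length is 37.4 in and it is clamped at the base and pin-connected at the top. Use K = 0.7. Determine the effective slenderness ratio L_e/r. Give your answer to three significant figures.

λ ≈ 42.8

For a rectangle r_min = b/√12 = 2.12/√12 = 0.6120 in
L_e = K·L = 0.7 × 37.4 = 26.18 in
λ = L_e / r_min = 26.180 / 0.6120 = 42.8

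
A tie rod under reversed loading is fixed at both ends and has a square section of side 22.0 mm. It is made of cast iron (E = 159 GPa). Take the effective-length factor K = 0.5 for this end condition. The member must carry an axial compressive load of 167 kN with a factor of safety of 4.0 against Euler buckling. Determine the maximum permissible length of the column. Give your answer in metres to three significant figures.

L_max ≈ 0.428 m

I = a⁴/12 = 22.0⁴/12 = 1.952×10^4 mm⁴
I = 1.952×10^-8 m⁴
Required critical load P_cr = n·P = 4.0 × 167 = 668.0 kN = 6.680×10^5 N
From P_cr = π²EI/(K·L)²:  L = (1/K)·√(π²EI/P_cr) = (1/0.5)·√(π²×1.59×10^11×1.952×10^-8/6.680×10^5)
L = 0.428 m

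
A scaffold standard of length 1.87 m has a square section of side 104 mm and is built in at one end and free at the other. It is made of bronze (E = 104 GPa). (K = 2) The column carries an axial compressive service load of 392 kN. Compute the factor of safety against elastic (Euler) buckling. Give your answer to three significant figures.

I = a⁴/12 = 104⁴/12 = 9.749×10^6 mm⁴
I = 9.749×10^6 mm⁴ = 9.749×10^-6 m⁴
Effective length L_e = K·L = 2 × 1.87 = 3.740 m
P_cr = π²EI / L_e² = π² × 104×10⁹ × 9.749×10^-6 / 3.740² = 7.154×10^5 N
Factor of safety n = P_cr / P = 715.39 / 392 = 1.82

n ≈ 1.82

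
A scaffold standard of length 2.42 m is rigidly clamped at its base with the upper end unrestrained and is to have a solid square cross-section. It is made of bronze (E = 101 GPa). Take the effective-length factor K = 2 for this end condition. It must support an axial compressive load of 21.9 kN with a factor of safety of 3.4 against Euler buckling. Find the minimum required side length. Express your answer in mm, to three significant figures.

a ≈ 67.7 mm

Required P_cr = n·P = 3.4 × 21.9 = 74.46 kN
L_e = K·L = 2 × 2.42 = 4.840 m
Required I = P_cr·L_e²/(π²E) = 7.446×10^4 × 4.840² / (π² × 1.01×10^11) = 1.750×10^-6 m⁴
I_req = 1.750×10^6 mm⁴
Solid square: I = a⁴/12  ⇒  a = (12I)^(1/4) = (12×1.750×10^6)^(1/4) = 67.7 mm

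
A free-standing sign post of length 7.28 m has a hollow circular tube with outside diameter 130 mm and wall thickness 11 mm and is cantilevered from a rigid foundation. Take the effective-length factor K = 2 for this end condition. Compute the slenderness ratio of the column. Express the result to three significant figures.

λ ≈ 345

Inner diameter d_i = 130 − 2×11 = 108.0 mm
I = π(d_o⁴ − d_i⁴)/64 = π(130⁴ − 108.0⁴)/64 = 7.342×10^6 mm⁴
A = 4.112×10^3 mm²;  r_min = √(I/A) = √(7.342×10^6/4.112×10^3) = 42.25 mm
L_e = K·L = 2 × 7.28 m = 14.56 m = 14560 mm
λ = L_e / r_min = 14560 / 42.25 = 345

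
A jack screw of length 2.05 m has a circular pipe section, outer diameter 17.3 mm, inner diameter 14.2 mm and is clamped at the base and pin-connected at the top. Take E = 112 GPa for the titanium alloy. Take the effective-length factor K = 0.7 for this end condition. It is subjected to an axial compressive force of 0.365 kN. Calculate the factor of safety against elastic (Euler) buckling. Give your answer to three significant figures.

d_o = 17.3 mm, d_i = 14.2 mm
I = π(d_o⁴ − d_i⁴)/64 = π(17.3⁴ − 14.20⁴)/64 = 2.401×10^3 mm⁴
I = 2.401×10^3 mm⁴ = 2.401×10^-9 m⁴
Effective length L_e = K·L = 0.7 × 2.05 = 1.435 m
P_cr = π²EI / L_e² = π² × 112×10⁹ × 2.401×10^-9 / 1.435² = 1.289×10^3 N
Factor of safety n = P_cr / P = 1.2889 / 0.365 = 3.53

n ≈ 3.53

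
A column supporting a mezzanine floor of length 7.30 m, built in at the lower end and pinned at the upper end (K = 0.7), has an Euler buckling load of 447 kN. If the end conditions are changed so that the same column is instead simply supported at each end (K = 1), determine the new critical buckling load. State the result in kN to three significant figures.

P_cr ∝ 1/K², so P_cr,new = P_cr,old × (K_old/K_new)² = 447 × (0.7/1)²
= 447 × 0.4900 = 219 kN

P_cr ≈ 219 kN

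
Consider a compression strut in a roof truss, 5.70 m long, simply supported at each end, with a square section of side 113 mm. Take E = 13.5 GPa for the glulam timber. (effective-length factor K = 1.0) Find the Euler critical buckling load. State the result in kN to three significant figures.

P_cr ≈ 55.7 kN

I = a⁴/12 = 113⁴/12 = 1.359×10^7 mm⁴
I = 1.359×10^7 mm⁴ = 1.359×10^-5 m⁴
Effective length L_e = K·L = 1 × 5.70 = 5.700 m
P_cr = π²EI / L_e² = π² × 13.5×10⁹ × 1.359×10^-5 / 5.700² = 5.572×10^4 N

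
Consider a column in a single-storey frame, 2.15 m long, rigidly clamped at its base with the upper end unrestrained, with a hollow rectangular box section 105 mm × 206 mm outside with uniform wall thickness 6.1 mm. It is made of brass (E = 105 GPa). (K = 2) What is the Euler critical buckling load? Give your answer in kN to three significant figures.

Inner dimensions: h_i = 206 − 2×6.1 = 193.8 mm, b_i = 105 − 2×6.1 = 92.80 mm
Weak-axis I_min = (h_o·b_o³ − h_i·b_i³)/12 with b_o = 105, b_i = 92.80 mm (shorter outer/inner sides).
I_min = (206×105³ − 193.8×92.80³)/12 = 6.966×10^6 mm⁴
I = 6.966×10^6 mm⁴ = 6.966×10^-6 m⁴
Effective length L_e = K·L = 2 × 2.15 = 4.300 m
P_cr = π²EI / L_e² = π² × 105×10⁹ × 6.966×10^-6 / 4.300² = 3.904×10^5 N

P_cr ≈ 390 kN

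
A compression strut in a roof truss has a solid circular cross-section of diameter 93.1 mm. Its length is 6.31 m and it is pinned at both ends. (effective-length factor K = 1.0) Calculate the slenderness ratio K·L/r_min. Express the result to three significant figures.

λ ≈ 271

For a solid circle r = d/4 = 93.1/4 = 23.28 mm
L_e = K·L = 1 × 6.31 m = 6.310 m = 6310.0 mm
λ = L_e / r_min = 6310.0 / 23.28 = 271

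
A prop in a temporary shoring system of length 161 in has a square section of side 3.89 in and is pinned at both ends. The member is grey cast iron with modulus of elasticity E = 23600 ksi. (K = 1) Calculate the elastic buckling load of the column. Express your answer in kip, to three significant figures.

P_cr ≈ 171 kip

I = a⁴/12 = 3.89⁴/12 = 19.08 in⁴
Effective length L_e = K·L = 1 × 161 = 161.0 in
P_cr = π²EI / L_e² = π² × 23600×10³ × 19.08 / 161.0² = 1.715×10^5 lb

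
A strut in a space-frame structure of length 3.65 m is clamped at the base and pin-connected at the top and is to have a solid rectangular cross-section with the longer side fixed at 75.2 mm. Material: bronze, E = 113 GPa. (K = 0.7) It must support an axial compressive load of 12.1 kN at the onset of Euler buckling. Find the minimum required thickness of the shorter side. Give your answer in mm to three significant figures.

b ≈ 22.4 mm

L_e = K·L = 0.7 × 3.65 = 2.555 m
Required I = P_cr·L_e²/(π²E) = 1.210×10^4 × 2.555² / (π² × 1.13×10^11) = 7.083×10^-8 m⁴
I_req = 7.083×10^4 mm⁴
Rectangle, weak axis: I_min = h·b³/12 with h = 75.2 mm fixed  ⇒  b = (12I/h)^(1/3) = 22.4 mm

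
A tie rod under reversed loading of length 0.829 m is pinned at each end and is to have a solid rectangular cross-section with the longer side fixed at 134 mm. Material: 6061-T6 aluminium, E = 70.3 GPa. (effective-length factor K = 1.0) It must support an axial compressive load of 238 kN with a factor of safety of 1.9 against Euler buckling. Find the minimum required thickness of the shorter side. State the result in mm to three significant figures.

Required P_cr = n·P = 1.9 × 238 = 452.2 kN
L_e = K·L = 1 × 0.829 = 0.8290 m
Required I = P_cr·L_e²/(π²E) = 4.522×10^5 × 0.8290² / (π² × 7.03×10^10) = 4.479×10^-7 m⁴
I_req = 4.479×10^5 mm⁴
Rectangle, weak axis: I_min = h·b³/12 with h = 134 mm fixed  ⇒  b = (12I/h)^(1/3) = 34.2 mm

b ≈ 34.2 mm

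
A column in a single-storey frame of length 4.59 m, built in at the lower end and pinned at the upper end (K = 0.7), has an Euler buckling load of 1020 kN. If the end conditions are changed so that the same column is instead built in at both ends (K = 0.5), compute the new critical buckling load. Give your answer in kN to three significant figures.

P_cr ≈ 2000 kN

P_cr ∝ 1/K², so P_cr,new = P_cr,old × (K_old/K_new)² = 1020 × (0.7/0.5)²
= 1020 × 1.960 = 2000 kN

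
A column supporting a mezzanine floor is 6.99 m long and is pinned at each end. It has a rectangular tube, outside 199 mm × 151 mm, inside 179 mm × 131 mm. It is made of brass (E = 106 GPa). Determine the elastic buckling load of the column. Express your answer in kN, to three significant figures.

Weak-axis I_min = (h_o·b_o³ − h_i·b_i³)/12 with b_o = 151, b_i = 131.0 mm (shorter outer/inner sides).
I_min = (199×151³ − 179.0×131.0³)/12 = 2.356×10^7 mm⁴
I = 2.356×10^7 mm⁴ = 2.356×10^-5 m⁴
Effective length L_e = K·L = 1 × 6.99 = 6.990 m
P_cr = π²EI / L_e² = π² × 106×10⁹ × 2.356×10^-5 / 6.990² = 5.045×10^5 N

P_cr ≈ 504 kN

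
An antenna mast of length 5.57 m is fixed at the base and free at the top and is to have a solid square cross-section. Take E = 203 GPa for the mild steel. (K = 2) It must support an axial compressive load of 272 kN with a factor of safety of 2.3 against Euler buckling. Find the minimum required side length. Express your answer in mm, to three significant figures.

Required P_cr = n·P = 2.3 × 272 = 625.6 kN
L_e = K·L = 2 × 5.57 = 11.14 m
Required I = P_cr·L_e²/(π²E) = 6.256×10^5 × 11.14² / (π² × 2.03×10^11) = 3.875×10^-5 m⁴
I_req = 3.875×10^7 mm⁴
Solid square: I = a⁴/12  ⇒  a = (12I)^(1/4) = (12×3.875×10^7)^(1/4) = 147 mm

a ≈ 147 mm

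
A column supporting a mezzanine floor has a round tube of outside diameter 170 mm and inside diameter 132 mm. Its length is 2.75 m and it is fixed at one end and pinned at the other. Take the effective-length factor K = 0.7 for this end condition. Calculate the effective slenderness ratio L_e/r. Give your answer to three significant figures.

λ ≈ 35.8

d_o = 170 mm, d_i = 132 mm
I = π(d_o⁴ − d_i⁴)/64 = π(170⁴ − 132.0⁴)/64 = 2.610×10^7 mm⁴
A = 9.013×10^3 mm²;  r_min = √(I/A) = √(2.610×10^7/9.013×10^3) = 53.81 mm
L_e = K·L = 0.7 × 2.75 m = 1.925 m = 1925.0 mm
λ = L_e / r_min = 1925.0 / 53.81 = 35.8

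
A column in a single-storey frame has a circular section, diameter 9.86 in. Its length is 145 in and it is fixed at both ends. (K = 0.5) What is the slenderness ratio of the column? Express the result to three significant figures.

For a solid circle r = d/4 = 9.86/4 = 2.465 in
L_e = K·L = 0.5 × 145 = 72.50 in
λ = L_e / r_min = 72.500 / 2.465 = 29.4

λ ≈ 29.4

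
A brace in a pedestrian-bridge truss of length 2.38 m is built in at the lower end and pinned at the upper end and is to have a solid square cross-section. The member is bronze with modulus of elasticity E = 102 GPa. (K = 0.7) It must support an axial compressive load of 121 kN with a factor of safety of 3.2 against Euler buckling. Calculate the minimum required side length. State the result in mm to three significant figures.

Required P_cr = n·P = 3.2 × 121 = 387.2 kN
L_e = K·L = 0.7 × 2.38 = 1.666 m
Required I = P_cr·L_e²/(π²E) = 3.872×10^5 × 1.666² / (π² × 1.02×10^11) = 1.068×10^-6 m⁴
I_req = 1.068×10^6 mm⁴
Solid square: I = a⁴/12  ⇒  a = (12I)^(1/4) = (12×1.068×10^6)^(1/4) = 59.8 mm

a ≈ 59.8 mm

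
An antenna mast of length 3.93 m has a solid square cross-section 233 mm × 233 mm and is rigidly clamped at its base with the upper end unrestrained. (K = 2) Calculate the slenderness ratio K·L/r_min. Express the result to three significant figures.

For a square r = a/√12 = 233/√12 = 67.26 mm
L_e = K·L = 2 × 3.93 m = 7.860 m = 7860.0 mm
λ = L_e / r_min = 7860.0 / 67.26 = 117

λ ≈ 117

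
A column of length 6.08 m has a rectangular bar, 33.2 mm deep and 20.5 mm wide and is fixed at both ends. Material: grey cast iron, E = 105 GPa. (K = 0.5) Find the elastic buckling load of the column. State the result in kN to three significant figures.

Buckling occurs about the weak axis: I_min = h·b³/12 with b = 20.5 mm (the shorter side).
I_min = 33.2×20.5³/12 = 2.384×10^4 mm⁴
I = 2.384×10^4 mm⁴ = 2.384×10^-8 m⁴
Effective length L_e = K·L = 0.5 × 6.08 = 3.040 m
P_cr = π²EI / L_e² = π² × 105×10⁹ × 2.384×10^-8 / 3.040² = 2.673×10^3 N

P_cr ≈ 2.67 kN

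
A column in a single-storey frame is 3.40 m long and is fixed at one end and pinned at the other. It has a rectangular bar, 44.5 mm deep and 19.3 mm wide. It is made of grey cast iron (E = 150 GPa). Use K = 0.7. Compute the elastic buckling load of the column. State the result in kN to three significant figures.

Buckling occurs about the weak axis: I_min = h·b³/12 with b = 19.3 mm (the shorter side).
I_min = 44.5×19.3³/12 = 2.666×10^4 mm⁴
I = 2.666×10^4 mm⁴ = 2.666×10^-8 m⁴
Effective length L_e = K·L = 0.7 × 3.40 = 2.380 m
P_cr = π²EI / L_e² = π² × 150×10⁹ × 2.666×10^-8 / 2.380² = 6.968×10^3 N

P_cr ≈ 6.97 kN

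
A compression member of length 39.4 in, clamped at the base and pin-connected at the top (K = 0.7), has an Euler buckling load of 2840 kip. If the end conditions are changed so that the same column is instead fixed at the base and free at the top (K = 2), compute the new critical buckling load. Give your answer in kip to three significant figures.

P_cr ≈ 348 kip

P_cr ∝ 1/K², so P_cr,new = P_cr,old × (K_old/K_new)² = 2840 × (0.7/2)²
= 2840 × 0.1225 = 348 kip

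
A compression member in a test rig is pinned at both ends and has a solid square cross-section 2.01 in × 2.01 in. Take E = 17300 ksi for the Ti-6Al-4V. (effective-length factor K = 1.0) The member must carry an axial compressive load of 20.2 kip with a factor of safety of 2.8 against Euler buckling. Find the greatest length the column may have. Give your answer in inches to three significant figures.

I = a⁴/12 = 2.01⁴/12 = 1.360 in⁴
Required critical load P_cr = n·P = 2.8 × 20.2 = 56.56 kip = 5.656×10^4 lb
From P_cr = π²EI/(K·L)²:  L = (1/K)·√(π²EI/P_cr) = (1/1)·√(π²×1.73×10^7×1.360/5.656×10^4)
L = 64.1 in

L_max ≈ 64.1 in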